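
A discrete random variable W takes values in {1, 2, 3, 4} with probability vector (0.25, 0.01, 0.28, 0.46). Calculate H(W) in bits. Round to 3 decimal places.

H(W) = −Σ p·log₂ p.
  −(0.25)·log₂(0.25) = 0.5000
  −(0.01)·log₂(0.01) = 0.0664
  −(0.28)·log₂(0.28) = 0.5142
  −(0.46)·log₂(0.46) = 0.5153
Sum: 0.5000 + 0.0664 + 0.5142 + 0.5153 = 1.596 bits.

1.596 bits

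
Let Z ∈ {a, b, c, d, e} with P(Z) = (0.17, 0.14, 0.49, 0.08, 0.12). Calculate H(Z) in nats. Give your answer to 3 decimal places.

1.383 nats

H(Z) = −Σ p·ln p.
  −(0.17)·ln(0.17) = 0.3012
  −(0.14)·ln(0.14) = 0.2753
  −(0.49)·ln(0.49) = 0.3495
  −(0.08)·ln(0.08) = 0.2021
  −(0.12)·ln(0.12) = 0.2544
Sum: 0.3012 + 0.2753 + 0.3495 + 0.2021 + 0.2544 = 1.383 nats.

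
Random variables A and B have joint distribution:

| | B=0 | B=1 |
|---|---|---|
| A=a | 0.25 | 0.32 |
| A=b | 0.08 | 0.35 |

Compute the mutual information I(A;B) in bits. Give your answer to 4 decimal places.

Marginals: p(A) = (0.5700, 0.4300), p(B) = (0.3300, 0.6700).
I(A;B) = H(A) + H(B) − H(A,B).
H(A) = 0.9858, H(B) = 0.9149, H(A,B) = 1.8476.
I(A;B) = 0.9858 + 0.9149 − 1.8476 = 0.0531 bits.

0.0531 bits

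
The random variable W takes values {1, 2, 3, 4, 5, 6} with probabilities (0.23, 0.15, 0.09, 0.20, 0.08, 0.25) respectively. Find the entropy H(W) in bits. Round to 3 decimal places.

2.467 bits

H(W) = −Σ p·log₂ p.
  −(0.23)·log₂(0.23) = 0.4877
  −(0.15)·log₂(0.15) = 0.4105
  −(0.09)·log₂(0.09) = 0.3127
  −(0.20)·log₂(0.20) = 0.4644
  −(0.08)·log₂(0.08) = 0.2915
  −(0.25)·log₂(0.25) = 0.5000
Sum: 0.4877 + 0.4105 + 0.3127 + 0.4644 + 0.2915 + 0.5000 = 2.467 bits.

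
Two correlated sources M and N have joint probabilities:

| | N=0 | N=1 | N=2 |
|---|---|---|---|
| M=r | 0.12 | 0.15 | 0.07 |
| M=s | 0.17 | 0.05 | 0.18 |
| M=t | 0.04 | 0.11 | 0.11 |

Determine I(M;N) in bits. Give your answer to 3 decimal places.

Marginals: p(M) = (0.3400, 0.4000, 0.2600), p(N) = (0.3300, 0.3100, 0.3600).
I(M;N) = H(M) + H(N) − H(M,N).
H(M) = 1.5632, H(N) = 1.5822, H(M,N) = 3.0285.
I(M;N) = 1.5632 + 1.5822 − 3.0285 = 0.117 bits.

0.117 bits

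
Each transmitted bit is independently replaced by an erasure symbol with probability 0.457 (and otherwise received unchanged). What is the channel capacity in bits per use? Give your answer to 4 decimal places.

Binary erasure channel: capacity C = 1 − ε.
C = 1 − 0.457 = 0.5430 bits per channel use.

0.5430 bits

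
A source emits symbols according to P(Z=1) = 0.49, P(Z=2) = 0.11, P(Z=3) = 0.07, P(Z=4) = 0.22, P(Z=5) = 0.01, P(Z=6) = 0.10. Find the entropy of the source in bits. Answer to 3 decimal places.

2.002 bits

H(Z) = −Σ p·log₂ p.
  −(0.49)·log₂(0.49) = 0.5043
  −(0.11)·log₂(0.11) = 0.3503
  −(0.07)·log₂(0.07) = 0.2686
  −(0.22)·log₂(0.22) = 0.4806
  −(0.01)·log₂(0.01) = 0.0664
  −(0.10)·log₂(0.10) = 0.3322
Sum: 0.5043 + 0.3503 + 0.2686 + 0.4806 + 0.0664 + 0.3322 = 2.002 bits.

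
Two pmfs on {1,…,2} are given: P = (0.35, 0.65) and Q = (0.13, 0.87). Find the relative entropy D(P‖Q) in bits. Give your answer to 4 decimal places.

D(P‖Q) = Σ p·log₂(p/q).
  0.35·log₂(0.35/0.13) = 0.50010
  0.65·log₂(0.65/0.87) = -0.27337
D(P‖Q) = 0.2267 bits.

0.2267 bits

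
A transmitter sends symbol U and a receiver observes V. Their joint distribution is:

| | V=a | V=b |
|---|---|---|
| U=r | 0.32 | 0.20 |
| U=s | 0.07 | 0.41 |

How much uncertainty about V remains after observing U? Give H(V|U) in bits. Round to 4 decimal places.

0.7875 bits

Marginals: p(U) = (0.5200, 0.4800), p(V) = (0.3900, 0.6100).
H(V|U) = Σ p(U) · H(V|U=·).
  U=r: p=0.5200, H(V|U=r) = 0.9612
  U=s: p=0.4800, H(V|U=s) = 0.5993
Weighted sum = 0.7875 bits.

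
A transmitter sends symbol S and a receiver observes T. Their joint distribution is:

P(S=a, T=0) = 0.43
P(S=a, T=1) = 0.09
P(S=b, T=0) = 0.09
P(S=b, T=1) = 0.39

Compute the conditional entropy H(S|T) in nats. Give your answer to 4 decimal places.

Marginals: p(S) = (0.5200, 0.4800), p(T) = (0.5200, 0.4800).
H(S|T) = Σ p(T) · H(S|T=·).
  T=0: p=0.5200, H(S|T=0) = 0.4607
  T=1: p=0.4800, H(S|T=1) = 0.4826
Weighted sum = 0.4712 nats.

0.4712 nats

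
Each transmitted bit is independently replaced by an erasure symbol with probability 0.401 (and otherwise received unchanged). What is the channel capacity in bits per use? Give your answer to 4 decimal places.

Binary erasure channel: capacity C = 1 − ε.
C = 1 − 0.401 = 0.5990 bits per channel use.

0.5990 bits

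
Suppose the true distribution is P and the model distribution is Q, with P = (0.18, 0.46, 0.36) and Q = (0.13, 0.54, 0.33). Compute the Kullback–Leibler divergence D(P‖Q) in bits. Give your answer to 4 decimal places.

0.0233 bits

D(P‖Q) = Σ p·log₂(p/q).
  0.18·log₂(0.18/0.13) = 0.08451
  0.46·log₂(0.46/0.54) = -0.10641
  0.36·log₂(0.36/0.33) = 0.04519
D(P‖Q) = 0.0233 bits.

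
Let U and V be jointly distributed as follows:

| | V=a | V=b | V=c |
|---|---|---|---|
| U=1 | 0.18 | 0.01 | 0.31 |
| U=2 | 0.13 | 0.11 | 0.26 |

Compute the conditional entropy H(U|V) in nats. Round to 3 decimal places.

Marginals: p(U) = (0.5000, 0.5000), p(V) = (0.3100, 0.1200, 0.5700).
H(U|V) = Σ p(V) · H(U|V=·).
  V=a: p=0.3100, H(U|V=a) = 0.6801
  V=b: p=0.1200, H(U|V=b) = 0.2868
  V=c: p=0.5700, H(U|V=c) = 0.6893
Weighted sum = 0.638 nats.

0.638 nats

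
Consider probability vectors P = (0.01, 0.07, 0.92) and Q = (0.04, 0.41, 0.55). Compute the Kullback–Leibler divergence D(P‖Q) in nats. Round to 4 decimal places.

0.3357 nats

D(P‖Q) = Σ p·ln(p/q).
  0.01·ln(0.01/0.04) = -0.01386
  0.07·ln(0.07/0.41) = -0.12374
  0.92·ln(0.92/0.55) = 0.47330
D(P‖Q) = 0.3357 nats.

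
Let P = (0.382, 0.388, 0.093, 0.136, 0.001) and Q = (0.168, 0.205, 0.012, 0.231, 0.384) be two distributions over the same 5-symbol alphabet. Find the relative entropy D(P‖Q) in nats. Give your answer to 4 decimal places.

D(P‖Q) = Σ p·ln(p/q).
  0.382·ln(0.382/0.168) = 0.31380
  0.388·ln(0.388/0.205) = 0.24754
  0.093·ln(0.093/0.012) = 0.19044
  0.136·ln(0.136/0.231) = -0.07205
  0.001·ln(0.001/0.384) = -0.00595
D(P‖Q) = 0.6738 nats.

0.6738 nats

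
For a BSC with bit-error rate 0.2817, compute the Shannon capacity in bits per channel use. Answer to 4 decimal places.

0.1422 bits

Binary symmetric channel: C = 1 − h₂(ε) where h₂ is the binary entropy function.
h₂(0.2817) = −0.2817·log₂0.2817 − 0.7183·log₂0.7183 = 0.8578.
C = 1 − 0.8578 = 0.1422 bits per channel use.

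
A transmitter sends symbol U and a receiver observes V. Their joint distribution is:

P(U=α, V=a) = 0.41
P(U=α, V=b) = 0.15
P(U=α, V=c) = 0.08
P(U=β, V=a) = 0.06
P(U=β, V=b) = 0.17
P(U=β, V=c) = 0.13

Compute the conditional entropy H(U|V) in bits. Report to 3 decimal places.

0.779 bits

Marginals: p(U) = (0.6400, 0.3600), p(V) = (0.4700, 0.3200, 0.2100).
H(U|V) = Σ p(V) · H(U|V=·).
  V=a: p=0.4700, H(U|V=a) = 0.5510
  V=b: p=0.3200, H(U|V=b) = 0.9972
  V=c: p=0.2100, H(U|V=c) = 0.9587
Weighted sum = 0.779 bits.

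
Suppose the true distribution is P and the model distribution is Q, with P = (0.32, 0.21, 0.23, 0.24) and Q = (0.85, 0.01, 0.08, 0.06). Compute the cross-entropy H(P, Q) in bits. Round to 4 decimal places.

H(P,Q) = −Σ p·log₂ q.
  −0.32·log₂(0.85) = 0.07503
  −0.21·log₂(0.01) = 1.39521
  −0.23·log₂(0.08) = 0.83809
  −0.24·log₂(0.06) = 0.97413
H(P,Q) = 3.2825 bits.

3.2825 bits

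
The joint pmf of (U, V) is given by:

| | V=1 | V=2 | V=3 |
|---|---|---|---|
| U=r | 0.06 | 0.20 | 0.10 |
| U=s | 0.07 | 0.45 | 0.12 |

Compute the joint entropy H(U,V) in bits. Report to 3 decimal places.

2.194 bits

H(U,V) = −Σ p(x,y)·log₂ p(x,y) over all 6 cells.
  cell (r,1): −0.06·log₂0.06 = 0.2435
  cell (r,2): −0.20·log₂0.20 = 0.4644
  cell (r,3): −0.10·log₂0.10 = 0.3322
  cell (s,1): −0.07·log₂0.07 = 0.2686
  cell (s,2): −0.45·log₂0.45 = 0.5184
  cell (s,3): −0.12·log₂0.12 = 0.3671
Sum = 2.194 bits.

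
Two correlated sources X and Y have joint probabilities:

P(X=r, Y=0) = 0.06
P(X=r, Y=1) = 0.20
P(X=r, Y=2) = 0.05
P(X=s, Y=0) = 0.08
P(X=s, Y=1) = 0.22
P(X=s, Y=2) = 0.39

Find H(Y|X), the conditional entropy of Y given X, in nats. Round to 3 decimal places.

Marginals: p(X) = (0.3100, 0.6900), p(Y) = (0.1400, 0.4200, 0.4400).
H(Y|X) = Σ p(X) · H(Y|X=·).
  X=r: p=0.3100, H(Y|X=r) = 0.8949
  X=s: p=0.6900, H(Y|X=s) = 0.9368
Weighted sum = 0.924 nats.

0.924 nats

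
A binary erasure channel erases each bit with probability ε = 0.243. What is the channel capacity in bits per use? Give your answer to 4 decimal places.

Binary erasure channel: capacity C = 1 − ε.
C = 1 − 0.243 = 0.7570 bits per channel use.

0.7570 bits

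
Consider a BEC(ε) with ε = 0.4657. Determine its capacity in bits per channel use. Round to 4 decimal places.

0.5343 bits

Binary erasure channel: capacity C = 1 − ε.
C = 1 − 0.4657 = 0.5343 bits per channel use.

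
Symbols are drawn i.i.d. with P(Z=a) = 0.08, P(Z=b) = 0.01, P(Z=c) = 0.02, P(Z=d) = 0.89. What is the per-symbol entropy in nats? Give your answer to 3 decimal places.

0.430 nats

H(Z) = −Σ p·ln p.
  −(0.08)·ln(0.08) = 0.2021
  −(0.01)·ln(0.01) = 0.0461
  −(0.02)·ln(0.02) = 0.0782
  −(0.89)·ln(0.89) = 0.1037
Sum: 0.2021 + 0.0461 + 0.0782 + 0.1037 = 0.430 nats.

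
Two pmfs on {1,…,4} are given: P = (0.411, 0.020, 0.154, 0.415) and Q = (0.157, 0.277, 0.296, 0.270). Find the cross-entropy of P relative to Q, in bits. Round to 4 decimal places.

2.1893 bits

H(P,Q) = −Σ p·log₂ q.
  −0.411·log₂(0.157) = 1.09785
  −0.020·log₂(0.277) = 0.03704
  −0.154·log₂(0.296) = 0.27047
  −0.415·log₂(0.270) = 0.78392
H(P,Q) = 2.1893 bits.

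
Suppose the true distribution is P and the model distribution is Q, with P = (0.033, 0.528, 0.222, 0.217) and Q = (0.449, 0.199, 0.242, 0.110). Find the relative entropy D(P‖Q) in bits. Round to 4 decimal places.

0.8041 bits

D(P‖Q) = Σ p·log₂(p/q).
  0.033·log₂(0.033/0.449) = -0.12428
  0.528·log₂(0.528/0.199) = 0.74330
  0.222·log₂(0.222/0.242) = -0.02763
  0.217·log₂(0.217/0.110) = 0.21270
D(P‖Q) = 0.8041 bits.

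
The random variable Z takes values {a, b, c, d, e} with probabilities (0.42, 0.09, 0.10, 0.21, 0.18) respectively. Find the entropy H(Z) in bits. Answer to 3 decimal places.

2.089 bits

H(Z) = −Σ p·log₂ p.
  −(0.42)·log₂(0.42) = 0.5256
  −(0.09)·log₂(0.09) = 0.3127
  −(0.10)·log₂(0.10) = 0.3322
  −(0.21)·log₂(0.21) = 0.4728
  −(0.18)·log₂(0.18) = 0.4453
Sum: 0.5256 + 0.3127 + 0.3322 + 0.4728 + 0.4453 = 2.089 bits.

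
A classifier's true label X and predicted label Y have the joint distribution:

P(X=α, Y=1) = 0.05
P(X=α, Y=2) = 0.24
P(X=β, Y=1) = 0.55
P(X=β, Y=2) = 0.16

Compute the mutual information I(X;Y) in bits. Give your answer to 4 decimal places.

Marginals: p(X) = (0.2900, 0.7100), p(Y) = (0.6000, 0.4000).
I(X;Y) = Σ p(x,y)·log₂[p(x,y)/(p(x)p(y))].
  (α,1): 0.05·log₂(0.2874) = -0.08995
  (α,2): 0.24·log₂(2.0690) = 0.25174
  (β,1): 0.55·log₂(1.2911) = 0.20272
  (β,2): 0.16·log₂(0.5634) = -0.13245
Sum = 0.2321 bits.

0.2321 bits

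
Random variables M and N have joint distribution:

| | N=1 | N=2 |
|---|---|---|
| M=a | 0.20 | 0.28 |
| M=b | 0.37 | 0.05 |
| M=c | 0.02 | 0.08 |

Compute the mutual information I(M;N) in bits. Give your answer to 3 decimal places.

Marginals: p(M) = (0.4800, 0.4200, 0.1000), p(N) = (0.5900, 0.4100).
I(M;N) = H(M) + H(N) − H(M,N).
H(M) = 1.3661, H(N) = 0.9765, H(M,N) = 2.1298.
I(M;N) = 1.3661 + 0.9765 − 2.1298 = 0.213 bits.

0.213 bits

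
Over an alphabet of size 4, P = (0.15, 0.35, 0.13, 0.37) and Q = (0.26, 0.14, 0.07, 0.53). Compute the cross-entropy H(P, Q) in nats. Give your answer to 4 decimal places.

1.4708 nats

H(P,Q) = −Σ p·ln q.
  −0.15·ln(0.26) = 0.20206
  −0.35·ln(0.14) = 0.68814
  −0.13·ln(0.07) = 0.34570
  −0.37·ln(0.53) = 0.23490
H(P,Q) = 1.4708 nats.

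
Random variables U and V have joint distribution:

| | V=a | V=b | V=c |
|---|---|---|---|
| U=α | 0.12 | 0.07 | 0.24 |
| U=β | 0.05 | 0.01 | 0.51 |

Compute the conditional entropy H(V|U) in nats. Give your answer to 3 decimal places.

Marginals: p(U) = (0.4300, 0.5700), p(V) = (0.1700, 0.0800, 0.7500).
H(V|U) = Σ p(U) · H(V|U=·).
  U=α: p=0.4300, H(V|U=α) = 0.9772
  U=β: p=0.5700, H(V|U=β) = 0.3839
Weighted sum = 0.639 nats.

0.639 nats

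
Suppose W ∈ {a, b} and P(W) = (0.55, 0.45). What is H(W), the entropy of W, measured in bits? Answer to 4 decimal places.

H(W) = −Σ p·log₂ p.
  −(0.55)·log₂(0.55) = 0.47437
  −(0.45)·log₂(0.45) = 0.51840
Sum: 0.47437 + 0.51840 = 0.9928 bits.

0.9928 bits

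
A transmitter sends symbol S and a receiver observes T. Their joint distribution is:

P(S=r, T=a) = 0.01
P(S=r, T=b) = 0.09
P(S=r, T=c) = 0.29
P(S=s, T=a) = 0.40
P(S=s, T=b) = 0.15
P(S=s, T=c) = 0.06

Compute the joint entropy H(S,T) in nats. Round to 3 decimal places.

H(S,T) = −Σ p(x,y)·ln p(x,y) over all 6 cells.
  cell (r,a): −0.01·ln0.01 = 0.0461
  cell (r,b): −0.09·ln0.09 = 0.2167
  cell (r,c): −0.29·ln0.29 = 0.3590
  cell (s,a): −0.40·ln0.40 = 0.3665
  cell (s,b): −0.15·ln0.15 = 0.2846
  cell (s,c): −0.06·ln0.06 = 0.1688
Sum = 1.442 nats.

1.442 nats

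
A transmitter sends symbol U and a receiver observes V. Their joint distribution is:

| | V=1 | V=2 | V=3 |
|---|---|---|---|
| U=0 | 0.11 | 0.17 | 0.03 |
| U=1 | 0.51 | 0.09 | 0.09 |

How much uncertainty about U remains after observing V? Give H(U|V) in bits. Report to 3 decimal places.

0.757 bits

Marginals: p(U) = (0.3100, 0.6900), p(V) = (0.6200, 0.2600, 0.1200).
H(U|V) = Σ p(V) · H(U|V=·).
  V=1: p=0.6200, H(U|V=1) = 0.6744
  V=2: p=0.2600, H(U|V=2) = 0.9306
  V=3: p=0.1200, H(U|V=3) = 0.8113
Weighted sum = 0.757 bits.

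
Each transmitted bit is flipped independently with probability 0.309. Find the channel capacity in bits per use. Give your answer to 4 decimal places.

Binary symmetric channel: C = 1 − h₂(ε) where h₂ is the binary entropy function.
h₂(0.309) = −0.309·log₂0.309 − 0.691·log₂0.691 = 0.8920.
C = 1 − 0.8920 = 0.1080 bits per channel use.

0.1080 bits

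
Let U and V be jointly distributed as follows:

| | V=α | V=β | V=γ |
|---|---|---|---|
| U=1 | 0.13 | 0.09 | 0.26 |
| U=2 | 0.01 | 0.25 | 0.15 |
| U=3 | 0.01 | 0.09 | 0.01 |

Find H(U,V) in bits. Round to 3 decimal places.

2.623 bits

H(U,V) = −Σ p(x,y)·log₂ p(x,y) over all 9 cells.
  cell (1,α): −0.13·log₂0.13 = 0.3826
  cell (1,β): −0.09·log₂0.09 = 0.3127
  cell (1,γ): −0.26·log₂0.26 = 0.5053
  cell (2,α): −0.01·log₂0.01 = 0.0664
  cell (2,β): −0.25·log₂0.25 = 0.5000
  cell (2,γ): −0.15·log₂0.15 = 0.4105
  cell (3,α): −0.01·log₂0.01 = 0.0664
  cell (3,β): −0.09·log₂0.09 = 0.3127
  cell (3,γ): −0.01·log₂0.01 = 0.0664
Sum = 2.623 bits.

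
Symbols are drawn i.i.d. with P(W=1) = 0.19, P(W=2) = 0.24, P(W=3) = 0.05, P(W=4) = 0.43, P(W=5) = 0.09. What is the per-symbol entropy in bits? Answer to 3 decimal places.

H(W) = −Σ p·log₂ p.
  −(0.19)·log₂(0.19) = 0.4552
  −(0.24)·log₂(0.24) = 0.4941
  −(0.05)·log₂(0.05) = 0.2161
  −(0.43)·log₂(0.43) = 0.5236
  −(0.09)·log₂(0.09) = 0.3127
Sum: 0.4552 + 0.4941 + 0.2161 + 0.5236 + 0.3127 = 2.002 bits.

2.002 bits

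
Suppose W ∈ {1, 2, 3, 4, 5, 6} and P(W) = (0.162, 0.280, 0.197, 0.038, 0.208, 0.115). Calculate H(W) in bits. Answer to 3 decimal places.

H(W) = −Σ p·log₂ p.
  −(0.162)·log₂(0.162) = 0.4254
  −(0.280)·log₂(0.280) = 0.5142
  −(0.197)·log₂(0.197) = 0.4617
  −(0.038)·log₂(0.038) = 0.1793
  −(0.208)·log₂(0.208) = 0.4712
  −(0.115)·log₂(0.115) = 0.3588
Sum: 0.4254 + 0.5142 + 0.4617 + 0.1793 + 0.4712 + 0.3588 = 2.411 bits.

2.411 bits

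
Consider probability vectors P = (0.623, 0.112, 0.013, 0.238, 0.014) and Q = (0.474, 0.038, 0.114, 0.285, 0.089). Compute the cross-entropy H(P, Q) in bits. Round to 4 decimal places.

H(P,Q) = −Σ p·log₂ q.
  −0.623·log₂(0.474) = 0.67100
  −0.112·log₂(0.038) = 0.52840
  −0.013·log₂(0.114) = 0.04073
  −0.238·log₂(0.285) = 0.43101
  −0.014·log₂(0.089) = 0.04886
H(P,Q) = 1.7200 bits.

1.7200 bits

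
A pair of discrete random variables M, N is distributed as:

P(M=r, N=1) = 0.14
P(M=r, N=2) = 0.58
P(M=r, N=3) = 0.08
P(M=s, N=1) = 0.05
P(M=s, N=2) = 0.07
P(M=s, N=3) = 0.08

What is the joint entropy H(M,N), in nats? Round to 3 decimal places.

H(M,N) = −Σ p(x,y)·ln p(x,y) over all 6 cells.
  cell (r,1): −0.14·ln0.14 = 0.2753
  cell (r,2): −0.58·ln0.58 = 0.3159
  cell (r,3): −0.08·ln0.08 = 0.2021
  cell (s,1): −0.05·ln0.05 = 0.1498
  cell (s,2): −0.07·ln0.07 = 0.1861
  cell (s,3): −0.08·ln0.08 = 0.2021
Sum = 1.331 nats.

1.331 nats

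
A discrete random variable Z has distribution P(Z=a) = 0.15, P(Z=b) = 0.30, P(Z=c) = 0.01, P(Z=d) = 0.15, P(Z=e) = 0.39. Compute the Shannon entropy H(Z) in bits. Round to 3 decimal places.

H(Z) = −Σ p·log₂ p.
  −(0.15)·log₂(0.15) = 0.4105
  −(0.30)·log₂(0.30) = 0.5211
  −(0.01)·log₂(0.01) = 0.0664
  −(0.15)·log₂(0.15) = 0.4105
  −(0.39)·log₂(0.39) = 0.5298
Sum: 0.4105 + 0.5211 + 0.0664 + 0.4105 + 0.5298 = 1.938 bits.

1.938 bits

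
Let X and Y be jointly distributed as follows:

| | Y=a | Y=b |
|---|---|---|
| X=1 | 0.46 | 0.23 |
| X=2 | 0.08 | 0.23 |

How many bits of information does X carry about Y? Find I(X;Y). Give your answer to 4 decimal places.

Marginals: p(X) = (0.6900, 0.3100), p(Y) = (0.5400, 0.4600).
I(X;Y) = Σ p(x,y)·log₂[p(x,y)/(p(x)p(y))].
  (1,a): 0.46·log₂(1.2346) = 0.13984
  (1,b): 0.23·log₂(0.7246) = -0.10687
  (2,a): 0.08·log₂(0.4779) = -0.08522
  (2,b): 0.23·log₂(1.6129) = 0.15862
Sum = 0.1064 bits.

0.1064 bits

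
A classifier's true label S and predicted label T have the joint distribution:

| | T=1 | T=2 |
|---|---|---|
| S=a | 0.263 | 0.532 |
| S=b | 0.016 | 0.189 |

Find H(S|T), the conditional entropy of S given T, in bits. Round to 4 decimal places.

Marginals: p(S) = (0.7950, 0.2050), p(T) = (0.2790, 0.7210).
H(S|T) = Σ p(T) · H(S|T=·).
  T=1: p=0.2790, H(S|T=1) = 0.3168
  T=2: p=0.7210, H(S|T=2) = 0.8300
Weighted sum = 0.6868 bits.

0.6868 bits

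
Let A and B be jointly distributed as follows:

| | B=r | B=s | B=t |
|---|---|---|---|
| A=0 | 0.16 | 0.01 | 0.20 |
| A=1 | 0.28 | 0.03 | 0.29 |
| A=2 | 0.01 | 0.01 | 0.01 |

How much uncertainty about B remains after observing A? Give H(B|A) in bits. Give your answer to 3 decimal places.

Marginals: p(A) = (0.3700, 0.6000, 0.0300), p(B) = (0.4500, 0.0500, 0.5000).
H(B|A) = Σ p(A) · H(B|A=·).
  A=0: p=0.3700, H(B|A=0) = 1.1435
  A=1: p=0.6000, H(B|A=1) = 1.2362
  A=2: p=0.0300, H(B|A=2) = 1.5850
Weighted sum = 1.212 bits.

1.212 bits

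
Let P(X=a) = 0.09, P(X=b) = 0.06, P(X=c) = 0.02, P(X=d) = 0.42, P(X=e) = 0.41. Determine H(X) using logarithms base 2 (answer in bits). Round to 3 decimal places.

1.722 bits

H(X) = −Σ p·log₂ p.
  −(0.09)·log₂(0.09) = 0.3127
  −(0.06)·log₂(0.06) = 0.2435
  −(0.02)·log₂(0.02) = 0.1129
  −(0.42)·log₂(0.42) = 0.5256
  −(0.41)·log₂(0.41) = 0.5274
Sum: 0.3127 + 0.2435 + 0.1129 + 0.5256 + 0.5274 = 1.722 bits.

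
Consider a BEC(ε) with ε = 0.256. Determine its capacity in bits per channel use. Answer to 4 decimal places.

Binary erasure channel: capacity C = 1 − ε.
C = 1 − 0.256 = 0.7440 bits per channel use.

0.7440 bits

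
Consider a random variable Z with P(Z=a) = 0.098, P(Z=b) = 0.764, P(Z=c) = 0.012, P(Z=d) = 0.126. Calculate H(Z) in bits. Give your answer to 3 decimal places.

1.078 bits

H(Z) = −Σ p·log₂ p.
  −(0.098)·log₂(0.098) = 0.3284
  −(0.764)·log₂(0.764) = 0.2967
  −(0.012)·log₂(0.012) = 0.0766
  −(0.126)·log₂(0.126) = 0.3766
Sum: 0.3284 + 0.2967 + 0.0766 + 0.3766 = 1.078 bits.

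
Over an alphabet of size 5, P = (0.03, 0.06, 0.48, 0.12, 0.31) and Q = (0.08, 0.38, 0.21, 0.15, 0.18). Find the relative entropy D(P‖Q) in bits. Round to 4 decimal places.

0.5747 bits

D(P‖Q) = Σ p·log₂(p/q).
  0.03·log₂(0.03/0.08) = -0.04245
  0.06·log₂(0.06/0.38) = -0.15978
  0.48·log₂(0.48/0.21) = 0.57247
  0.12·log₂(0.12/0.15) = -0.03863
  0.31·log₂(0.31/0.18) = 0.24312
D(P‖Q) = 0.5747 bits.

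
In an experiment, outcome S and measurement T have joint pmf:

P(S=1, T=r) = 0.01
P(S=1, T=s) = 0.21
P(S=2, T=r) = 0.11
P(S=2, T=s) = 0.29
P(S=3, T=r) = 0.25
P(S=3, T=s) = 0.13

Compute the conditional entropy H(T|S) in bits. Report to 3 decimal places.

0.750 bits

Marginals: p(S) = (0.2200, 0.4000, 0.3800), p(T) = (0.3700, 0.6300).
H(T|S) = Σ p(S) · H(T|S=·).
  S=1: p=0.2200, H(T|S=1) = 0.2668
  S=2: p=0.4000, H(T|S=2) = 0.8485
  S=3: p=0.3800, H(T|S=3) = 0.9268
Weighted sum = 0.750 bits.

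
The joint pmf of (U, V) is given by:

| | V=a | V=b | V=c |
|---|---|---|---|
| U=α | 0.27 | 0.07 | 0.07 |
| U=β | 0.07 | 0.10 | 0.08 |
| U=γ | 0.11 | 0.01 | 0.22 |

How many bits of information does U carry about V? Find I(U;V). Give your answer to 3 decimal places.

Marginals: p(U) = (0.4100, 0.2500, 0.3400), p(V) = (0.4500, 0.1800, 0.3700).
I(U;V) = H(U) + H(V) − H(U,V).
H(U) = 1.5566, H(V) = 1.4944, H(U,V) = 2.8367.
I(U;V) = 1.5566 + 1.4944 − 2.8367 = 0.214 bits.

0.214 bits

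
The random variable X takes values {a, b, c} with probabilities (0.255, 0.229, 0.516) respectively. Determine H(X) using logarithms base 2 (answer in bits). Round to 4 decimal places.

1.4823 bits

H(X) = −Σ p·log₂ p.
  −(0.255)·log₂(0.255) = 0.50271
  −(0.229)·log₂(0.229) = 0.48699
  −(0.516)·log₂(0.516) = 0.49255
Sum: 0.50271 + 0.48699 + 0.49255 = 1.4823 bits.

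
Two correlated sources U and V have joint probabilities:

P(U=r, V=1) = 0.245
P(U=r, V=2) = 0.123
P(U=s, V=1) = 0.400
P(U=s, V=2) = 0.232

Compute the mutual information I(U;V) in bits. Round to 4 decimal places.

0.0008 bits

Marginals: p(U) = (0.3680, 0.6320), p(V) = (0.6450, 0.3550).
I(U;V) = Σ p(x,y)·log₂[p(x,y)/(p(x)p(y))].
  (r,1): 0.245·log₂(1.0322) = 0.01120
  (r,2): 0.123·log₂(0.9415) = -0.01069
  (s,1): 0.400·log₂(0.9813) = -0.01092
  (s,2): 0.232·log₂(1.0341) = 0.01121
Sum = 0.0008 bits.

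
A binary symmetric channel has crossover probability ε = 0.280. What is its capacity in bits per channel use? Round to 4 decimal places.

0.1445 bits

Binary symmetric channel: C = 1 − h₂(ε) where h₂ is the binary entropy function.
h₂(0.280) = −0.280·log₂0.280 − 0.720·log₂0.720 = 0.8555.
C = 1 − 0.8555 = 0.1445 bits per channel use.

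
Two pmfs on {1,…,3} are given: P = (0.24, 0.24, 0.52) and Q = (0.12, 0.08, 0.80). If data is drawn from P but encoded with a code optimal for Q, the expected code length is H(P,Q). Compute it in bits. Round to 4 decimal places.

1.7761 bits

H(P,Q) = −Σ p·log₂ q.
  −0.24·log₂(0.12) = 0.73413
  −0.24·log₂(0.08) = 0.87453
  −0.52·log₂(0.80) = 0.16740
H(P,Q) = 1.7761 bits.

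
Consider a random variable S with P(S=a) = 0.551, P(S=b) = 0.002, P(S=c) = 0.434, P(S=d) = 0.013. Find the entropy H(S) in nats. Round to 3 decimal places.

0.760 nats

H(S) = −Σ p·ln p.
  −(0.551)·ln(0.551) = 0.3284
  −(0.002)·ln(0.002) = 0.0124
  −(0.434)·ln(0.434) = 0.3623
  −(0.013)·ln(0.013) = 0.0565
Sum: 0.3284 + 0.0124 + 0.3623 + 0.0565 = 0.760 nats.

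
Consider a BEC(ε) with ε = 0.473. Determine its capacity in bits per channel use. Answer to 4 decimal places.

0.5270 bits

Binary erasure channel: capacity C = 1 − ε.
C = 1 − 0.473 = 0.5270 bits per channel use.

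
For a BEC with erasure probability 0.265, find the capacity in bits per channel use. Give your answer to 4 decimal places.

0.7350 bits

Binary erasure channel: capacity C = 1 − ε.
C = 1 − 0.265 = 0.7350 bits per channel use.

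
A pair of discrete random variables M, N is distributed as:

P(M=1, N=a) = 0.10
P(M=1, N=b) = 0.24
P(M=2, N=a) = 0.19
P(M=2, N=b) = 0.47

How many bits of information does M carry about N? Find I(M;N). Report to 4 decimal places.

Marginals: p(M) = (0.3400, 0.6600), p(N) = (0.2900, 0.7100).
I(M;N) = Σ p(x,y)·log₂[p(x,y)/(p(x)p(y))].
  (1,a): 0.10·log₂(1.0142) = 0.00203
  (1,b): 0.24·log₂(0.9942) = -0.00201
  (2,a): 0.19·log₂(0.9927) = -0.00201
  (2,b): 0.47·log₂(1.0030) = 0.00202
Sum = 0.0000 bits.

0.0000 bits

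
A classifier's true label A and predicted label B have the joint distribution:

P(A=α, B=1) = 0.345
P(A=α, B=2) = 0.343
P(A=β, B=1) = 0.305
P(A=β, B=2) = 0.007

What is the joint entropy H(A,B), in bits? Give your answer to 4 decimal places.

H(A,B) = −Σ p(x,y)·log₂ p(x,y) over all 4 cells.
  cell (α,1): −0.345·log₂0.345 = 0.52969
  cell (α,2): −0.343·log₂0.343 = 0.52950
  cell (β,1): −0.305·log₂0.305 = 0.52250
  cell (β,2): −0.007·log₂0.007 = 0.05011
Sum = 1.6318 bits.

1.6318 bits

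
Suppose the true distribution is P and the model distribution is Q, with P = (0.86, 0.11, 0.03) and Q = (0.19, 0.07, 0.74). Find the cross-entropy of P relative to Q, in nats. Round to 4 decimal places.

1.7298 nats

H(P,Q) = −Σ p·ln q.
  −0.86·ln(0.19) = 1.42823
  −0.11·ln(0.07) = 0.29252
  −0.03·ln(0.74) = 0.00903
H(P,Q) = 1.7298 nats.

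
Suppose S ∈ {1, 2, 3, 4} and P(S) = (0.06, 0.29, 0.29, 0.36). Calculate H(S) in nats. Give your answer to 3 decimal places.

1.255 nats

H(S) = −Σ p·ln p.
  −(0.06)·ln(0.06) = 0.1688
  −(0.29)·ln(0.29) = 0.3590
  −(0.29)·ln(0.29) = 0.3590
  −(0.36)·ln(0.36) = 0.3678
Sum: 0.1688 + 0.3590 + 0.3590 + 0.3678 = 1.255 nats.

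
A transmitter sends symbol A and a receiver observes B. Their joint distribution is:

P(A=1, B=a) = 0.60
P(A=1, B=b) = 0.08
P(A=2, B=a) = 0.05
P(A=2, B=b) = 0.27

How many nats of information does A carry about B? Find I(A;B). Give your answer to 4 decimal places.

Marginals: p(A) = (0.6800, 0.3200), p(B) = (0.6500, 0.3500).
I(A;B) = Σ p(x,y)·ln[p(x,y)/(p(x)p(y))].
  (1,a): 0.60·ln(1.3575) = 0.18337
  (1,b): 0.08·ln(0.3361) = -0.08722
  (2,a): 0.05·ln(0.2404) = -0.07128
  (2,b): 0.27·ln(2.4107) = 0.23758
Sum = 0.2625 nats.

0.2625 nats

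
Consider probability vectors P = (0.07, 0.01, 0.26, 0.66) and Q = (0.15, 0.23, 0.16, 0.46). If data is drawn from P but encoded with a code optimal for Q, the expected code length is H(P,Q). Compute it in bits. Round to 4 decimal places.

H(P,Q) = −Σ p·log₂ q.
  −0.07·log₂(0.15) = 0.19159
  −0.01·log₂(0.23) = 0.02120
  −0.26·log₂(0.16) = 0.68740
  −0.66·log₂(0.46) = 0.73939
H(P,Q) = 1.6396 bits.

1.6396 bits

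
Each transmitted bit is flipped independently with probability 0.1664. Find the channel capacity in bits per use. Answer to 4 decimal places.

Binary symmetric channel: C = 1 − h₂(ε) where h₂ is the binary entropy function.
h₂(0.1664) = −0.1664·log₂0.1664 − 0.8336·log₂0.8336 = 0.6494.
C = 1 − 0.6494 = 0.3506 bits per channel use.

0.3506 bits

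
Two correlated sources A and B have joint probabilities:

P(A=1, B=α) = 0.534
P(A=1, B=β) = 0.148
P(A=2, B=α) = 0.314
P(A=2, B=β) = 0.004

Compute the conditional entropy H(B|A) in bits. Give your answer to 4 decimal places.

Marginals: p(A) = (0.6820, 0.3180), p(B) = (0.8480, 0.1520).
H(B|A) = Σ p(A) · H(B|A=·).
  A=1: p=0.6820, H(B|A=1) = 0.7547
  A=2: p=0.3180, H(B|A=2) = 0.0974
Weighted sum = 0.5457 bits.

0.5457 bits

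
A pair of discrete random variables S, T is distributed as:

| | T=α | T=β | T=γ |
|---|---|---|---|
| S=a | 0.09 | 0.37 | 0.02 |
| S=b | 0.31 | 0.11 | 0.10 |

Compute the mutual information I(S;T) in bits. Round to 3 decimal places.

0.240 bits

Marginals: p(S) = (0.4800, 0.5200), p(T) = (0.4000, 0.4800, 0.1200).
I(S;T) = H(S) + H(T) − H(S,T).
H(S) = 0.9988, H(T) = 1.4041, H(S,T) = 2.1625.
I(S;T) = 0.9988 + 1.4041 − 2.1625 = 0.240 bits.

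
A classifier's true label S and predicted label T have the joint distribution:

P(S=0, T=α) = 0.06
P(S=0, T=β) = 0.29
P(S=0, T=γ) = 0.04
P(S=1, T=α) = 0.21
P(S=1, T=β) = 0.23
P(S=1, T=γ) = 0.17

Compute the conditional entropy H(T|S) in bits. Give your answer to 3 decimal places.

Marginals: p(S) = (0.3900, 0.6100), p(T) = (0.2700, 0.5200, 0.2100).
H(T|S) = Σ p(S) · H(T|S=·).
  S=0: p=0.3900, H(T|S=0) = 1.0702
  S=1: p=0.6100, H(T|S=1) = 1.5739
Weighted sum = 1.377 bits.

1.377 bits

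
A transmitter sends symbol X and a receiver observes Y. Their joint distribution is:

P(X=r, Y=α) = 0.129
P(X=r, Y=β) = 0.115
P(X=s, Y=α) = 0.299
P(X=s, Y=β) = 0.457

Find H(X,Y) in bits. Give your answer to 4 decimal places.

H(X,Y) = −Σ p(x,y)·log₂ p(x,y) over all 4 cells.
  cell (r,α): −0.129·log₂0.129 = 0.38114
  cell (r,β): −0.115·log₂0.115 = 0.35883
  cell (s,α): −0.299·log₂0.299 = 0.52079
  cell (s,β): −0.457·log₂0.457 = 0.51629
Sum = 1.7771 bits.

1.7771 bits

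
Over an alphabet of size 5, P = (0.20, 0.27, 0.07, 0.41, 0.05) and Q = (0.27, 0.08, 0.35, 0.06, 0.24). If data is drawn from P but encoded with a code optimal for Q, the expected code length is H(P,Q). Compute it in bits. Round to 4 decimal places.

H(P,Q) = −Σ p·log₂ q.
  −0.20·log₂(0.27) = 0.37779
  −0.27·log₂(0.08) = 0.98384
  −0.07·log₂(0.35) = 0.10602
  −0.41·log₂(0.06) = 1.66415
  −0.05·log₂(0.24) = 0.10294
H(P,Q) = 3.2347 bits.

3.2347 bits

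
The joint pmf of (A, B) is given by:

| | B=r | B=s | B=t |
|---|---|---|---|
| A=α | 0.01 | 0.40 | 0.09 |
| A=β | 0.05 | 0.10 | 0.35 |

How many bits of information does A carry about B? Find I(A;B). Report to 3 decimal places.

0.278 bits

Marginals: p(A) = (0.5000, 0.5000), p(B) = (0.0600, 0.5000, 0.4400).
I(A;B) = H(A) + H(B) − H(A,B).
H(A) = 1.0000, H(B) = 1.2647, H(A,B) = 1.9863.
I(A;B) = 1.0000 + 1.2647 − 1.9863 = 0.278 bits.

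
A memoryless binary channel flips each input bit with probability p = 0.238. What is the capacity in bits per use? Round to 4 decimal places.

0.2083 bits

Binary symmetric channel: C = 1 − h₂(ε) where h₂ is the binary entropy function.
h₂(0.238) = −0.238·log₂0.238 − 0.762·log₂0.762 = 0.7917.
C = 1 − 0.7917 = 0.2083 bits per channel use.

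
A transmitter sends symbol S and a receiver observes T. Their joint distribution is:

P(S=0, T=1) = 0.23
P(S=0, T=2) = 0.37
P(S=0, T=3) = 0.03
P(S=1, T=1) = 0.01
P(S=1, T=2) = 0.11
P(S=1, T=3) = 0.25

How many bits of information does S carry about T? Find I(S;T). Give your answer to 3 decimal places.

Marginals: p(S) = (0.6300, 0.3700), p(T) = (0.2400, 0.4800, 0.2800).
I(S;T) = H(S) + H(T) − H(S,T).
H(S) = 0.9507, H(T) = 1.5166, H(S,T) = 2.0869.
I(S;T) = 0.9507 + 1.5166 − 2.0869 = 0.380 bits.

0.380 bits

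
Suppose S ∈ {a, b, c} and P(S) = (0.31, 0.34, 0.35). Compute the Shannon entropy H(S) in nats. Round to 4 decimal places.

1.0973 nats

H(S) = −Σ p·ln p.
  −(0.31)·ln(0.31) = 0.36307
  −(0.34)·ln(0.34) = 0.36680
  −(0.35)·ln(0.35) = 0.36744
Sum: 0.36307 + 0.36680 + 0.36744 = 1.0973 nats.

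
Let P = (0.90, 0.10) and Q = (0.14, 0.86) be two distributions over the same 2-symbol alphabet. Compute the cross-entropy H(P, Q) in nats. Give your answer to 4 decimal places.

1.7846 nats

H(P,Q) = −Σ p·ln q.
  −0.90·ln(0.14) = 1.76950
  −0.10·ln(0.86) = 0.01508
H(P,Q) = 1.7846 nats.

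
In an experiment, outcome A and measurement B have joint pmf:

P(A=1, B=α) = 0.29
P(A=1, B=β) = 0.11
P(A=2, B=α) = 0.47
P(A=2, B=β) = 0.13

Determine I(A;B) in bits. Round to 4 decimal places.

Marginals: p(A) = (0.4000, 0.6000), p(B) = (0.7600, 0.2400).
I(A;B) = H(A) + H(B) − H(A,B).
H(A) = 0.9710, H(B) = 0.7950, H(A,B) = 1.7628.
I(A;B) = 0.9710 + 0.7950 − 1.7628 = 0.0032 bits.

0.0032 bits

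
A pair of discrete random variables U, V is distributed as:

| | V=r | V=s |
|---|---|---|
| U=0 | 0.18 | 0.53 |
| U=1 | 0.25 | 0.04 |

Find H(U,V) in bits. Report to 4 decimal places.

H(U,V) = −Σ p(x,y)·log₂ p(x,y) over all 4 cells.
  cell (0,r): −0.18·log₂0.18 = 0.44531
  cell (0,s): −0.53·log₂0.53 = 0.48545
  cell (1,r): −0.25·log₂0.25 = 0.50000
  cell (1,s): −0.04·log₂0.04 = 0.18575
Sum = 1.6165 bits.

1.6165 bits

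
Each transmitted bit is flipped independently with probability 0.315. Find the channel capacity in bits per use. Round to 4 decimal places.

0.1011 bits

Binary symmetric channel: C = 1 − h₂(ε) where h₂ is the binary entropy function.
h₂(0.315) = −0.315·log₂0.315 − 0.685·log₂0.685 = 0.8989.
C = 1 − 0.8989 = 0.1011 bits per channel use.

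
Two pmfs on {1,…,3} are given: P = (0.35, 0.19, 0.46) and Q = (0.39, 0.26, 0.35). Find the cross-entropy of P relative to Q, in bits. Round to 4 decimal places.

1.5414 bits

H(P,Q) = −Σ p·log₂ q.
  −0.35·log₂(0.39) = 0.47546
  −0.19·log₂(0.26) = 0.36925
  −0.46·log₂(0.35) = 0.69670
H(P,Q) = 1.5414 bits.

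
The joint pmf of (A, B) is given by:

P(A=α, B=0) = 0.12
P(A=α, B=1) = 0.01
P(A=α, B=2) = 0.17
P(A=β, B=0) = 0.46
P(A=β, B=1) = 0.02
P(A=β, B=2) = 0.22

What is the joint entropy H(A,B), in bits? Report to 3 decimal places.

1.977 bits

H(A,B) = −Σ p(x,y)·log₂ p(x,y) over all 6 cells.
  cell (α,0): −0.12·log₂0.12 = 0.3671
  cell (α,1): −0.01·log₂0.01 = 0.0664
  cell (α,2): −0.17·log₂0.17 = 0.4346
  cell (β,0): −0.46·log₂0.46 = 0.5153
  cell (β,1): −0.02·log₂0.02 = 0.1129
  cell (β,2): −0.22·log₂0.22 = 0.4806
Sum = 1.977 bits.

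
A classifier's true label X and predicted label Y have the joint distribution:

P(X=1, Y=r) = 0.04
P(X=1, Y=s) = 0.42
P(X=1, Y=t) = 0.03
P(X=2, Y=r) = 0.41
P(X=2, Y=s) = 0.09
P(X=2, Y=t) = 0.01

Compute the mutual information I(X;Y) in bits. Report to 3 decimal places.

0.430 bits

Marginals: p(X) = (0.4900, 0.5100), p(Y) = (0.4500, 0.5100, 0.0400).
I(X;Y) = Σ p(x,y)·log₂[p(x,y)/(p(x)p(y))].
  (1,r): 0.04·log₂(0.1814) = -0.0985
  (1,s): 0.42·log₂(1.6807) = 0.3146
  (1,t): 0.03·log₂(1.5306) = 0.0184
  (2,r): 0.41·log₂(1.7865) = 0.3432
  (2,s): 0.09·log₂(0.3460) = -0.1378
  (2,t): 0.01·log₂(0.4902) = -0.0103
Sum = 0.430 bits.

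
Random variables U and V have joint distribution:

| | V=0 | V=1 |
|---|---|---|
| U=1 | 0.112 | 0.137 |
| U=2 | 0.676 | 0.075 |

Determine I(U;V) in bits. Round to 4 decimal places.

Marginals: p(U) = (0.2490, 0.7510), p(V) = (0.7880, 0.2120).
I(U;V) = Σ p(x,y)·log₂[p(x,y)/(p(x)p(y))].
  (1,0): 0.112·log₂(0.5708) = -0.09060
  (1,1): 0.137·log₂(2.5953) = 0.18850
  (2,0): 0.676·log₂(1.1423) = 0.12975
  (2,1): 0.075·log₂(0.4711) = -0.08145
Sum = 0.1462 bits.

0.1462 bits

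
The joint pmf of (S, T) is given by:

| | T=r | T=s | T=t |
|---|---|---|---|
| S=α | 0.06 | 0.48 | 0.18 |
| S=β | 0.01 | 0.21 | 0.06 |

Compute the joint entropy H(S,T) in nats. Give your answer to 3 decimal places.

1.372 nats

H(S,T) = −Σ p(x,y)·ln p(x,y) over all 6 cells.
  cell (α,r): −0.06·ln0.06 = 0.1688
  cell (α,s): −0.48·ln0.48 = 0.3523
  cell (α,t): −0.18·ln0.18 = 0.3087
  cell (β,r): −0.01·ln0.01 = 0.0461
  cell (β,s): −0.21·ln0.21 = 0.3277
  cell (β,t): −0.06·ln0.06 = 0.1688
Sum = 1.372 nats.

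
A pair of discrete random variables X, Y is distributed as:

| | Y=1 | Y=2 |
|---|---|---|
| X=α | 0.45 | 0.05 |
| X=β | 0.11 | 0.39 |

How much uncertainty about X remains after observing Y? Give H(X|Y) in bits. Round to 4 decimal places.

0.6250 bits

Chain rule: H(X|Y) = H(X,Y) − H(Y).
Marginals: p(X) = (0.5000, 0.5000), p(Y) = (0.5600, 0.4400).
H(X,Y) = 1.6146 bits; H(Y) = 0.9896 bits.
H(X|Y) = 1.6146 − 0.9896 = 0.6250 bits.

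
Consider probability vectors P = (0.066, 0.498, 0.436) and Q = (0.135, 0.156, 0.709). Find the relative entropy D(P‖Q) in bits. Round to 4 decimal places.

0.4600 bits

D(P‖Q) = Σ p·log₂(p/q).
  0.066·log₂(0.066/0.135) = -0.06814
  0.498·log₂(0.498/0.156) = 0.83395
  0.436·log₂(0.436/0.709) = -0.30584
D(P‖Q) = 0.4600 bits.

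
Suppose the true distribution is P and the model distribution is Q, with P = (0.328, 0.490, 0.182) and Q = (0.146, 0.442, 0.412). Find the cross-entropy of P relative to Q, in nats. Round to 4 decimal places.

1.1926 nats

H(P,Q) = −Σ p·ln q.
  −0.328·ln(0.146) = 0.63112
  −0.490·ln(0.442) = 0.40006
  −0.182·ln(0.412) = 0.16139
H(P,Q) = 1.1926 nats.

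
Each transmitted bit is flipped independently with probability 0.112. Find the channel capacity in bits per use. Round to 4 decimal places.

Binary symmetric channel: C = 1 − h₂(ε) where h₂ is the binary entropy function.
h₂(0.112) = −0.112·log₂0.112 − 0.888·log₂0.888 = 0.5059.
C = 1 − 0.5059 = 0.4941 bits per channel use.

0.4941 bits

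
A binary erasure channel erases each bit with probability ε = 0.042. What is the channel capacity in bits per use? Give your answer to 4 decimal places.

0.9580 bits

Binary erasure channel: capacity C = 1 − ε.
C = 1 − 0.042 = 0.9580 bits per channel use.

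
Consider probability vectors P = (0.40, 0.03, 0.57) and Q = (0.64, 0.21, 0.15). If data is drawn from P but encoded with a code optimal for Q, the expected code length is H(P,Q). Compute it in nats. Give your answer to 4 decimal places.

1.3067 nats

H(P,Q) = −Σ p·ln q.
  −0.40·ln(0.64) = 0.17851
  −0.03·ln(0.21) = 0.04682
  −0.57·ln(0.15) = 1.08136
H(P,Q) = 1.3067 nats.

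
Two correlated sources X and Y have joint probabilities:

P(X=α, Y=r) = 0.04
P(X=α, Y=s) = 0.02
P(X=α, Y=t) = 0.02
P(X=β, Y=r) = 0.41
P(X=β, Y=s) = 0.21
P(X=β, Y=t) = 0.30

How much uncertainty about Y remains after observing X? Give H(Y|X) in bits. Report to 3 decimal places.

1.531 bits

Marginals: p(X) = (0.0800, 0.9200), p(Y) = (0.4500, 0.2300, 0.3200).
H(Y|X) = Σ p(X) · H(Y|X=·).
  X=α: p=0.0800, H(Y|X=α) = 1.5000
  X=β: p=0.9200, H(Y|X=β) = 1.5333
Weighted sum = 1.531 bits.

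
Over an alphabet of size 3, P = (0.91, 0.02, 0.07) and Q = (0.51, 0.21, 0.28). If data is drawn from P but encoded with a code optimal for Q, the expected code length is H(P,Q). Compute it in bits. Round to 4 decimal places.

H(P,Q) = −Σ p·log₂ q.
  −0.91·log₂(0.51) = 0.88400
  −0.02·log₂(0.21) = 0.04503
  −0.07·log₂(0.28) = 0.12856
H(P,Q) = 1.0576 bits.

1.0576 bits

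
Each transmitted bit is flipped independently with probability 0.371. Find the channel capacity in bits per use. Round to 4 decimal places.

0.0486 bits

Binary symmetric channel: C = 1 − h₂(ε) where h₂ is the binary entropy function.
h₂(0.371) = −0.371·log₂0.371 − 0.629·log₂0.629 = 0.9514.
C = 1 − 0.9514 = 0.0486 bits per channel use.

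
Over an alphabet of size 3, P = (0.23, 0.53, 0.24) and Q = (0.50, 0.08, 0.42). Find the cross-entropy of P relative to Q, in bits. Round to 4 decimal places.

H(P,Q) = −Σ p·log₂ q.
  −0.23·log₂(0.50) = 0.23000
  −0.53·log₂(0.08) = 1.93124
  −0.24·log₂(0.42) = 0.30037
H(P,Q) = 2.4616 bits.

2.4616 bits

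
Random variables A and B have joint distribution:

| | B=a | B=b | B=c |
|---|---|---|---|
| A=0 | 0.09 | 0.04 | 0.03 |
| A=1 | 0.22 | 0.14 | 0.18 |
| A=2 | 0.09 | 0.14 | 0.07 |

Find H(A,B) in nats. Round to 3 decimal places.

2.046 nats

H(A,B) = −Σ p(x,y)·ln p(x,y) over all 9 cells.
  cell (0,a): −0.09·ln0.09 = 0.2167
  cell (0,b): −0.04·ln0.04 = 0.1288
  cell (0,c): −0.03·ln0.03 = 0.1052
  cell (1,a): −0.22·ln0.22 = 0.3331
  cell (1,b): −0.14·ln0.14 = 0.2753
  cell (1,c): −0.18·ln0.18 = 0.3087
  cell (2,a): −0.09·ln0.09 = 0.2167
  cell (2,b): −0.14·ln0.14 = 0.2753
  cell (2,c): −0.07·ln0.07 = 0.1861
Sum = 2.046 nats.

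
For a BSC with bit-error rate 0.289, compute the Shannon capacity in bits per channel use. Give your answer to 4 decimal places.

Binary symmetric channel: C = 1 − h₂(ε) where h₂ is the binary entropy function.
h₂(0.289) = −0.289·log₂0.289 − 0.711·log₂0.711 = 0.8674.
C = 1 − 0.8674 = 0.1326 bits per channel use.

0.1326 bits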